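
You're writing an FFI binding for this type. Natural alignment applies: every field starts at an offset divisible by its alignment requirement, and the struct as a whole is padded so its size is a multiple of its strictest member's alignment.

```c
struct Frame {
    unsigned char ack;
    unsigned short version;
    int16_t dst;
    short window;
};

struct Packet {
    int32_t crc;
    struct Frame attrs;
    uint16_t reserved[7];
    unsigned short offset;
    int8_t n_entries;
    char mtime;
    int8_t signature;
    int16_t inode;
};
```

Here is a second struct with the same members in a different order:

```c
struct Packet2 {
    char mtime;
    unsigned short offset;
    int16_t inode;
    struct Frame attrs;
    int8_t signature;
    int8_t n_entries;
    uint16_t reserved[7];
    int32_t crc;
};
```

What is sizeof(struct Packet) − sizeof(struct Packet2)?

Frame: ack at 0 (size 1, align 1) → ends 1; pad 1 to align 2 for version; version at 2 (size 2, align 2) → ends 4; dst at 4 (size 2, align 2) → ends 6; window at 6 (size 2, align 2) → ends 8; total 8 bytes, alignment 2
crc at 0 (size 4, align 4) → ends 4
attrs at 4 (size 8, align 2) → ends 12
reserved at 12 (size 14, align 2) → ends 26
offset at 26 (size 2, align 2) → ends 28
n_entries at 28 (size 1, align 1) → ends 29
mtime at 29 (size 1, align 1) → ends 30
signature at 30 (size 1, align 1) → ends 31
pad 1 to align 2 for inode
inode at 32 (size 2, align 2) → ends 34
tail pad 2 to reach multiple of 4
total 36 bytes, alignment 4
— Packet2 —
mtime at 0 (size 1, align 1) → ends 1
pad 1 to align 2 for offset
offset at 2 (size 2, align 2) → ends 4
inode at 4 (size 2, align 2) → ends 6
attrs at 6 (size 8, align 2) → ends 14
signature at 14 (size 1, align 1) → ends 15
n_entries at 15 (size 1, align 1) → ends 16
reserved at 16 (size 14, align 2) → ends 30
pad 2 to align 4 for crc
crc at 32 (size 4, align 4) → ends 36
total 36 bytes, alignment 4
36 − 36 = 0

0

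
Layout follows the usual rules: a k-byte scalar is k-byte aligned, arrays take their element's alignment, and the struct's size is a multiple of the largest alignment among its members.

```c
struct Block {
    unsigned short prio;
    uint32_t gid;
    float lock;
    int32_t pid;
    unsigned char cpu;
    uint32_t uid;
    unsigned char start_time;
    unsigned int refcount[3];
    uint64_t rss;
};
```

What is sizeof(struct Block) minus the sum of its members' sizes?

8

prio at 0 (size 2, align 2) → ends 2
pad 2 to align 4 for gid
gid at 4 (size 4, align 4) → ends 8
lock at 8 (size 4, align 4) → ends 12
pid at 12 (size 4, align 4) → ends 16
cpu at 16 (size 1, align 1) → ends 17
pad 3 to align 4 for uid
uid at 20 (size 4, align 4) → ends 24
start_time at 24 (size 1, align 1) → ends 25
pad 3 to align 4 for refcount
refcount at 28 (size 12, align 4) → ends 40
rss at 40 (size 8, align 8) → ends 48
total 48 bytes, alignment 8
data bytes 40, size 48 → padding 8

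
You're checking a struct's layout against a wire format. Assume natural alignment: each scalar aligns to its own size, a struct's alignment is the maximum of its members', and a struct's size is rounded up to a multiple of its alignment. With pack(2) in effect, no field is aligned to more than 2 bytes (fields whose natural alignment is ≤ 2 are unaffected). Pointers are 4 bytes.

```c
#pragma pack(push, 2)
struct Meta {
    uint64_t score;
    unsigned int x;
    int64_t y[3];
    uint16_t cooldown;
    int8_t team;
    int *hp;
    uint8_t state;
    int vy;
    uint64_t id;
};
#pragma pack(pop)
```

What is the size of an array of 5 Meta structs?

290

0..8  score  (8B, 2-aligned)
8..12  x  (4B, 2-aligned)
12..36  y  (24B, 2-aligned)
36..38  cooldown  (2B, 2-aligned)
38..39  team  (1B, 1-aligned)
39..40  -- padding (1B)
40..44  hp  (4B, 2-aligned)
44..45  state  (1B, 1-aligned)
45..46  -- padding (1B)
46..50  vy  (4B, 2-aligned)
50..58  id  (8B, 2-aligned)
sizeof = 58, alignof = 2
array of 5: 5 × 58 = 290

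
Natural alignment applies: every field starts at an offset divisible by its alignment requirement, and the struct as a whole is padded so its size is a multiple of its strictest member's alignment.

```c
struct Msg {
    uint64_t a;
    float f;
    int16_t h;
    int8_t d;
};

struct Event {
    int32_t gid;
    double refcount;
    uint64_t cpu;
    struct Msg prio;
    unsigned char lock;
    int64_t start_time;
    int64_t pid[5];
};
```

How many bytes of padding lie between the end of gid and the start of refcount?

Msg: @0: a [8B, align 8] → 8; @8: f [4B, align 4] → 12; @12: h [2B, align 2] → 14; @14: d [1B, align 1] → 15; +1 tail pad (align 8); size 16, align 8
@0: gid [4B, align 4] → 4
+4 pad (align 8)
@8: refcount [8B, align 8] → 16

4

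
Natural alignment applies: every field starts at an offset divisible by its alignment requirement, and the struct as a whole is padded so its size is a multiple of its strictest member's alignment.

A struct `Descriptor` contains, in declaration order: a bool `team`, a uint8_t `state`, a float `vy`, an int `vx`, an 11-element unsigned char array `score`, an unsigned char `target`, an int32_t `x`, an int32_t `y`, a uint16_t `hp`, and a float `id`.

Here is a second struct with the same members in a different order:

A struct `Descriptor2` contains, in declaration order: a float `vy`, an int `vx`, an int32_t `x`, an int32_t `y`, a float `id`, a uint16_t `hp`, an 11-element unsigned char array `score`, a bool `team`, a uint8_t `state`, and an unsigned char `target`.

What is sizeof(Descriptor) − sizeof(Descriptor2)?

4

team at 0 (size 1, align 1) → ends 1
state at 1 (size 1, align 1) → ends 2
pad 2 to align 4 for vy
vy at 4 (size 4, align 4) → ends 8
vx at 8 (size 4, align 4) → ends 12
score at 12 (size 11, align 1) → ends 23
target at 23 (size 1, align 1) → ends 24
x at 24 (size 4, align 4) → ends 28
y at 28 (size 4, align 4) → ends 32
hp at 32 (size 2, align 2) → ends 34
pad 2 to align 4 for id
id at 36 (size 4, align 4) → ends 40
total 40 bytes, alignment 4
— Descriptor2 —
vy at 0 (size 4, align 4) → ends 4
vx at 4 (size 4, align 4) → ends 8
x at 8 (size 4, align 4) → ends 12
y at 12 (size 4, align 4) → ends 16
id at 16 (size 4, align 4) → ends 20
hp at 20 (size 2, align 2) → ends 22
score at 22 (size 11, align 1) → ends 33
team at 33 (size 1, align 1) → ends 34
state at 34 (size 1, align 1) → ends 35
target at 35 (size 1, align 1) → ends 36
total 36 bytes, alignment 4
40 − 36 = 4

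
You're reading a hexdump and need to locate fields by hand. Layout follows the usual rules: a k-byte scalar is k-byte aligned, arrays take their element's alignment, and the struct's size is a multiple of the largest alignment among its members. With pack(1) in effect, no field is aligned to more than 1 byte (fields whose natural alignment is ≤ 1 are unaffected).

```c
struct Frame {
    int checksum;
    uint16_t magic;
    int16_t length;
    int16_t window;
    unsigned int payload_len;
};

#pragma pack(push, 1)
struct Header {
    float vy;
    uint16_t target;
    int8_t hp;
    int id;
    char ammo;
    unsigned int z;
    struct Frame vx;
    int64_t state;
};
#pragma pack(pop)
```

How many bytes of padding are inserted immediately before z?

0

Frame: checksum at 0 (size 4, align 4) → ends 4; magic at 4 (size 2, align 2) → ends 6; length at 6 (size 2, align 2) → ends 8; window at 8 (size 2, align 2) → ends 10; pad 2 to align 4 for payload_len; payload_len at 12 (size 4, align 4) → ends 16; total 16 bytes, alignment 4
vy at 0 (size 4, align 1) → ends 4
target at 4 (size 2, align 1) → ends 6
hp at 6 (size 1, align 1) → ends 7
id at 7 (size 4, align 1) → ends 11
ammo at 11 (size 1, align 1) → ends 12
z at 12 (size 4, align 1) → ends 16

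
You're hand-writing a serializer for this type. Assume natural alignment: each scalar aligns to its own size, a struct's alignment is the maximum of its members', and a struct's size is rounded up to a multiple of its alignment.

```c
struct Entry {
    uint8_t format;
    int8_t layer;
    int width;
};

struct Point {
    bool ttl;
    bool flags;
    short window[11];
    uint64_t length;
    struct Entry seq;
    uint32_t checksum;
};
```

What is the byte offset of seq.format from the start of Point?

Entry: format at 0 (size 1, align 1) → ends 1; layer at 1 (size 1, align 1) → ends 2; pad 2 to align 4 for width; width at 4 (size 4, align 4) → ends 8; total 8 bytes, alignment 4
ttl at 0 (size 1, align 1) → ends 1
flags at 1 (size 1, align 1) → ends 2
window at 2 (size 22, align 2) → ends 24
length at 24 (size 8, align 8) → ends 32
seq at 32 (size 8, align 4) → ends 40
within Entry: format at 0
32 + 0 = 32

32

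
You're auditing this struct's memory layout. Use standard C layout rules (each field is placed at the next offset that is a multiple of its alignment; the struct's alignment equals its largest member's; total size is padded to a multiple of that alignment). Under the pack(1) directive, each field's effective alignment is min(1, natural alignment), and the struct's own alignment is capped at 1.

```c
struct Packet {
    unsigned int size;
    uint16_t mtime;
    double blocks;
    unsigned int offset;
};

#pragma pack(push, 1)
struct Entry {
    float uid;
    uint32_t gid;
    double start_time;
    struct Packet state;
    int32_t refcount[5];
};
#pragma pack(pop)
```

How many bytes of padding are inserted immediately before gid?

Packet: @0: size [4B, align 4] → 4; @4: mtime [2B, align 2] → 6; +2 pad (align 8); @8: blocks [8B, align 8] → 16; @16: offset [4B, align 4] → 20; +4 tail pad (align 8); size 24, align 8
@0: uid [4B, align 1] → 4
@4: gid [4B, align 1] → 8

0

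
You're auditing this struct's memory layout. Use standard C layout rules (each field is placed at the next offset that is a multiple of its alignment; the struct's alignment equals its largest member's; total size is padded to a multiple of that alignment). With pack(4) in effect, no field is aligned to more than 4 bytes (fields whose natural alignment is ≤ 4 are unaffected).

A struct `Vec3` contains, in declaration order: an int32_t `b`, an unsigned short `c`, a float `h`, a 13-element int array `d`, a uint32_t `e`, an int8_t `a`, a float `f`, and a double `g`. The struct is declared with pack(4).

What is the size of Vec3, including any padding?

0..4  b  (4B, 4-aligned)
4..6  c  (2B, 2-aligned)
6..8  -- padding (2B)
8..12  h  (4B, 4-aligned)
12..64  d  (52B, 4-aligned)
64..68  e  (4B, 4-aligned)
68..69  a  (1B, 1-aligned)
69..72  -- padding (3B)
72..76  f  (4B, 4-aligned)
76..84  g  (8B, 4-aligned)
sizeof = 84, alignof = 4

84 bytes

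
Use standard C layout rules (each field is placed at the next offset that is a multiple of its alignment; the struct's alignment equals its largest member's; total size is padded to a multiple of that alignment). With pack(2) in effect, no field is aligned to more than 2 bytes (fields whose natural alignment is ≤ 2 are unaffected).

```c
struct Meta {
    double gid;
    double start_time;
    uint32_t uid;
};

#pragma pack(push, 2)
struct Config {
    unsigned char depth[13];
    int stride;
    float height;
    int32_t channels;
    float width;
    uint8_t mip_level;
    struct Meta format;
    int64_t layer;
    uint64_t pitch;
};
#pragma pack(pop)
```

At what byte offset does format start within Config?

32

Meta: gid at 0 (size 8, align 8) → ends 8; start_time at 8 (size 8, align 8) → ends 16; uid at 16 (size 4, align 4) → ends 20; tail pad 4 to reach multiple of 8; total 24 bytes, alignment 8
depth at 0 (size 13, align 1) → ends 13
pad 1 to align 2 for stride
stride at 14 (size 4, align 2) → ends 18
height at 18 (size 4, align 2) → ends 22
channels at 22 (size 4, align 2) → ends 26
width at 26 (size 4, align 2) → ends 30
mip_level at 30 (size 1, align 1) → ends 31
pad 1 to align 2 for format
format at 32 (size 24, align 2) → ends 56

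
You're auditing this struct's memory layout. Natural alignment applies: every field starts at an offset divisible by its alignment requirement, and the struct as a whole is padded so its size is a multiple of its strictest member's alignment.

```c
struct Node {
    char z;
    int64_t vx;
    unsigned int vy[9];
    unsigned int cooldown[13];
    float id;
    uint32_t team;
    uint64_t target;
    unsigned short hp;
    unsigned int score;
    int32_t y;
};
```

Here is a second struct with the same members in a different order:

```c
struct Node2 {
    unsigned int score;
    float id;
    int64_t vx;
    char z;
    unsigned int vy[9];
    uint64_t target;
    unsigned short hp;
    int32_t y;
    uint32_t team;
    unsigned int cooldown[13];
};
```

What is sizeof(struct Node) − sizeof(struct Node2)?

@0: z [1B, align 1] → 1
+7 pad (align 8)
@8: vx [8B, align 8] → 16
@16: vy [36B, align 4] → 52
@52: cooldown [52B, align 4] → 104
@104: id [4B, align 4] → 108
@108: team [4B, align 4] → 112
@112: target [8B, align 8] → 120
@120: hp [2B, align 2] → 122
+2 pad (align 4)
@124: score [4B, align 4] → 128
@128: y [4B, align 4] → 132
+4 tail pad (align 8)
size 136, align 8
— Node2 —
@0: score [4B, align 4] → 4
@4: id [4B, align 4] → 8
@8: vx [8B, align 8] → 16
@16: z [1B, align 1] → 17
+3 pad (align 4)
@20: vy [36B, align 4] → 56
@56: target [8B, align 8] → 64
@64: hp [2B, align 2] → 66
+2 pad (align 4)
@68: y [4B, align 4] → 72
@72: team [4B, align 4] → 76
@76: cooldown [52B, align 4] → 128
size 128, align 8
136 − 128 = 8

8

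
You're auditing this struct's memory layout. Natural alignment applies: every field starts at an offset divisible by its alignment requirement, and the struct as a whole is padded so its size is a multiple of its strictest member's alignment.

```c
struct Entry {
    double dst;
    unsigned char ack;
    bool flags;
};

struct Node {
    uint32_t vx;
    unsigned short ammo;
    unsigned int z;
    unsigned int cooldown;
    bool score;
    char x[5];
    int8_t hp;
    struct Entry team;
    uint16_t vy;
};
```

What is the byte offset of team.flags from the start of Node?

Entry: 0..8  dst  (8B, 8-aligned); 8..9  ack  (1B, 1-aligned); 9..10  flags  (1B, 1-aligned); 10..16  -- tail padding (6B); sizeof = 16, alignof = 8
0..4  vx  (4B, 4-aligned)
4..6  ammo  (2B, 2-aligned)
6..8  -- padding (2B)
8..12  z  (4B, 4-aligned)
12..16  cooldown  (4B, 4-aligned)
16..17  score  (1B, 1-aligned)
17..22  x  (5B, 1-aligned)
22..23  hp  (1B, 1-aligned)
23..24  -- padding (1B)
24..40  team  (16B, 8-aligned)
within Entry: flags at 9
24 + 9 = 33

33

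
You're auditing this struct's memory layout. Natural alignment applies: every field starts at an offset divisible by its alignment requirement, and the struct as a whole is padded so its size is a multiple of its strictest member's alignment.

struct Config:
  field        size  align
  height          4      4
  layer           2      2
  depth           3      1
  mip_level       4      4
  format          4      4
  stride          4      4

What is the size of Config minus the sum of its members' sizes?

0..4  height  (4B, 4-aligned)
4..6  layer  (2B, 2-aligned)
6..9  depth  (3B, 1-aligned)
9..12  -- padding (3B)
12..16  mip_level  (4B, 4-aligned)
16..20  format  (4B, 4-aligned)
20..24  stride  (4B, 4-aligned)
sizeof = 24, alignof = 4
data bytes 21, size 24 → padding 3

3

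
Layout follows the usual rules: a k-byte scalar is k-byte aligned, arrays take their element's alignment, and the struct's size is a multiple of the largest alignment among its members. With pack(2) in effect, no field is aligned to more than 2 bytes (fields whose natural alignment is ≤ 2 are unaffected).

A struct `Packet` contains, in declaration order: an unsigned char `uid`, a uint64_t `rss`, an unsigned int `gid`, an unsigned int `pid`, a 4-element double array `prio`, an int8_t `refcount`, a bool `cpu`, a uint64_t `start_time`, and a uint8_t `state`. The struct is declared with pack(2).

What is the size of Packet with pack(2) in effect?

62

uid at 0 (size 1, align 1) → ends 1
pad 1 to align 2 for rss
rss at 2 (size 8, align 2) → ends 10
gid at 10 (size 4, align 2) → ends 14
pid at 14 (size 4, align 2) → ends 18
prio at 18 (size 32, align 2) → ends 50
refcount at 50 (size 1, align 1) → ends 51
cpu at 51 (size 1, align 1) → ends 52
start_time at 52 (size 8, align 2) → ends 60
state at 60 (size 1, align 1) → ends 61
tail pad 1 to reach multiple of 2
total 62 bytes, alignment 2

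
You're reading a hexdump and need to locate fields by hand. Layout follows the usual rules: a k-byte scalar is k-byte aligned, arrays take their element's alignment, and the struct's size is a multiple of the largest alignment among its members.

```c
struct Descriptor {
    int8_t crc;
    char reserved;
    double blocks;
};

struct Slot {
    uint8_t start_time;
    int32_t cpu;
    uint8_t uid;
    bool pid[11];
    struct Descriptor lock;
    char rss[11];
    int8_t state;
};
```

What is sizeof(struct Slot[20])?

1120

Descriptor: @0: crc [1B, align 1] → 1; @1: reserved [1B, align 1] → 2; +6 pad (align 8); @8: blocks [8B, align 8] → 16; size 16, align 8
@0: start_time [1B, align 1] → 1
+3 pad (align 4)
@4: cpu [4B, align 4] → 8
@8: uid [1B, align 1] → 9
@9: pid [11B, align 1] → 20
+4 pad (align 8)
@24: lock [16B, align 8] → 40
@40: rss [11B, align 1] → 51
@51: state [1B, align 1] → 52
+4 tail pad (align 8)
size 56, align 8
array of 20: 20 × 56 = 1120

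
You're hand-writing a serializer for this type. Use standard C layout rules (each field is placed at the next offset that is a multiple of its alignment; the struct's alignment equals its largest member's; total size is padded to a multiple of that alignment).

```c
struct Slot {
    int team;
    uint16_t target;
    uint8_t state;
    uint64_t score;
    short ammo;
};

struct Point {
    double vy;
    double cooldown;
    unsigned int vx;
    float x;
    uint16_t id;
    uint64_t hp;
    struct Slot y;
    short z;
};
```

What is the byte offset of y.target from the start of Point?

44

Slot: team at 0 (size 4, align 4) → ends 4; target at 4 (size 2, align 2) → ends 6; state at 6 (size 1, align 1) → ends 7; pad 1 to align 8 for score; score at 8 (size 8, align 8) → ends 16; ammo at 16 (size 2, align 2) → ends 18; tail pad 6 to reach multiple of 8; total 24 bytes, alignment 8
vy at 0 (size 8, align 8) → ends 8
cooldown at 8 (size 8, align 8) → ends 16
vx at 16 (size 4, align 4) → ends 20
x at 20 (size 4, align 4) → ends 24
id at 24 (size 2, align 2) → ends 26
pad 6 to align 8 for hp
hp at 32 (size 8, align 8) → ends 40
y at 40 (size 24, align 8) → ends 64
within Slot: target at 4
40 + 4 = 44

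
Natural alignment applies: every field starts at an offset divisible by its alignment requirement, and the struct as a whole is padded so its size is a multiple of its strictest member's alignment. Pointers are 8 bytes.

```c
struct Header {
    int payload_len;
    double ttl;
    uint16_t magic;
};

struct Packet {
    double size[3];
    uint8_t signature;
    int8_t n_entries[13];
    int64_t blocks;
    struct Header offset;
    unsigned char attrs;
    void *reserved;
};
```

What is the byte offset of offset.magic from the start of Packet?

Header: payload_len at 0 (size 4, align 4) → ends 4; pad 4 to align 8 for ttl; ttl at 8 (size 8, align 8) → ends 16; magic at 16 (size 2, align 2) → ends 18; tail pad 6 to reach multiple of 8; total 24 bytes, alignment 8
size at 0 (size 24, align 8) → ends 24
signature at 24 (size 1, align 1) → ends 25
n_entries at 25 (size 13, align 1) → ends 38
pad 2 to align 8 for blocks
blocks at 40 (size 8, align 8) → ends 48
offset at 48 (size 24, align 8) → ends 72
within Header: magic at 16
48 + 16 = 64

64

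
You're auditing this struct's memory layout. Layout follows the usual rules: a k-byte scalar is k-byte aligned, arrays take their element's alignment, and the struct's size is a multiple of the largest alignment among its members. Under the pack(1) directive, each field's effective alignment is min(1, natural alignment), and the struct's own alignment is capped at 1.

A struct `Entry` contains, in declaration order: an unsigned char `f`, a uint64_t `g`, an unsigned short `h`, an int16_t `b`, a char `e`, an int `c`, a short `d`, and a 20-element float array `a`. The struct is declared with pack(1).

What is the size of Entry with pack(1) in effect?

@0: f [1B, align 1] → 1
@1: g [8B, align 1] → 9
@9: h [2B, align 1] → 11
@11: b [2B, align 1] → 13
@13: e [1B, align 1] → 14
@14: c [4B, align 1] → 18
@18: d [2B, align 1] → 20
@20: a [80B, align 1] → 100
size 100, align 1

100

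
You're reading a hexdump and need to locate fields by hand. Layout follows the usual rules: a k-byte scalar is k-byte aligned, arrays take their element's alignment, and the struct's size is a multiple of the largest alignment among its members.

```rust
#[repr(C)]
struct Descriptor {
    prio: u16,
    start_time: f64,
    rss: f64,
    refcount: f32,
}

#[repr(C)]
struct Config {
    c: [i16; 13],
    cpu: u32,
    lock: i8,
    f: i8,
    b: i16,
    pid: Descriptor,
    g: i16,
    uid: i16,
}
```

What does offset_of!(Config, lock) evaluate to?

32

Descriptor: 0..2  prio  (2B, 2-aligned); 2..8  -- padding (6B); 8..16  start_time  (8B, 8-aligned); 16..24  rss  (8B, 8-aligned); 24..28  refcount  (4B, 4-aligned); 28..32  -- tail padding (4B); sizeof = 32, alignof = 8
0..26  c  (26B, 2-aligned)
26..28  -- padding (2B)
28..32  cpu  (4B, 4-aligned)
32..33  lock  (1B, 1-aligned)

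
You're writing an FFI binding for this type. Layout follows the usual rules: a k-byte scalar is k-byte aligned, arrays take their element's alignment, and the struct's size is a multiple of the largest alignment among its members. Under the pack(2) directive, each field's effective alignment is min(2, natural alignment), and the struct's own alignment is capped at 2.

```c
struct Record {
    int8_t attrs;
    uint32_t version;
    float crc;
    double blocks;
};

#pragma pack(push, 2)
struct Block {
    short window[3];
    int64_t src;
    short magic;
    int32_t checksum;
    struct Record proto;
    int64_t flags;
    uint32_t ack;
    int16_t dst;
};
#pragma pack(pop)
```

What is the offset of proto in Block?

20

Record: 0..1  attrs  (1B, 1-aligned); 1..4  -- padding (3B); 4..8  version  (4B, 4-aligned); 8..12  crc  (4B, 4-aligned); 12..16  -- padding (4B); 16..24  blocks  (8B, 8-aligned); sizeof = 24, alignof = 8
0..6  window  (6B, 2-aligned)
6..14  src  (8B, 2-aligned)
14..16  magic  (2B, 2-aligned)
16..20  checksum  (4B, 2-aligned)
20..44  proto  (24B, 2-aligned)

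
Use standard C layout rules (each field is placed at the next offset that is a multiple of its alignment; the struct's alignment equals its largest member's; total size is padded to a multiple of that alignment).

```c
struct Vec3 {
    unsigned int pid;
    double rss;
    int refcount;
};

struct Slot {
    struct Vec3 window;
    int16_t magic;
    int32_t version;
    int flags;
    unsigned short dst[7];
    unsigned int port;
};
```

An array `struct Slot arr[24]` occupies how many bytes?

Vec3: pid at 0 (size 4, align 4) → ends 4; pad 4 to align 8 for rss; rss at 8 (size 8, align 8) → ends 16; refcount at 16 (size 4, align 4) → ends 20; tail pad 4 to reach multiple of 8; total 24 bytes, alignment 8
window at 0 (size 24, align 8) → ends 24
magic at 24 (size 2, align 2) → ends 26
pad 2 to align 4 for version
version at 28 (size 4, align 4) → ends 32
flags at 32 (size 4, align 4) → ends 36
dst at 36 (size 14, align 2) → ends 50
pad 2 to align 4 for port
port at 52 (size 4, align 4) → ends 56
total 56 bytes, alignment 8
array of 24: 24 × 56 = 1344

1344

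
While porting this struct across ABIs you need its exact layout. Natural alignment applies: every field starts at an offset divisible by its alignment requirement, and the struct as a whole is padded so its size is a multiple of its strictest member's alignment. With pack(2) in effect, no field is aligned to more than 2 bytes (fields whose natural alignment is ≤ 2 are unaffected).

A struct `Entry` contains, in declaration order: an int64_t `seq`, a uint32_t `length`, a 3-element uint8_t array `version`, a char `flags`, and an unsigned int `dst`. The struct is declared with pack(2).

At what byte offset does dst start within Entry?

@0: seq [8B, align 2] → 8
@8: length [4B, align 2] → 12
@12: version [3B, align 1] → 15
@15: flags [1B, align 1] → 16
@16: dst [4B, align 2] → 20

16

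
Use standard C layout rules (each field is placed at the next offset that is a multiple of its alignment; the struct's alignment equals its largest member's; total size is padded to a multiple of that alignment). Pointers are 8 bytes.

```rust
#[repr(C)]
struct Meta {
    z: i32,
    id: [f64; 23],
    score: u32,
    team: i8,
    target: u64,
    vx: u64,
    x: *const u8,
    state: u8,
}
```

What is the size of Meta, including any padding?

0..4  z  (4B, 4-aligned)
4..8  -- padding (4B)
8..192  id  (184B, 8-aligned)
192..196  score  (4B, 4-aligned)
196..197  team  (1B, 1-aligned)
197..200  -- padding (3B)
200..208  target  (8B, 8-aligned)
208..216  vx  (8B, 8-aligned)
216..224  x  (8B, 8-aligned)
224..225  state  (1B, 1-aligned)
225..232  -- tail padding (7B)
sizeof = 232, alignof = 8

232 bytes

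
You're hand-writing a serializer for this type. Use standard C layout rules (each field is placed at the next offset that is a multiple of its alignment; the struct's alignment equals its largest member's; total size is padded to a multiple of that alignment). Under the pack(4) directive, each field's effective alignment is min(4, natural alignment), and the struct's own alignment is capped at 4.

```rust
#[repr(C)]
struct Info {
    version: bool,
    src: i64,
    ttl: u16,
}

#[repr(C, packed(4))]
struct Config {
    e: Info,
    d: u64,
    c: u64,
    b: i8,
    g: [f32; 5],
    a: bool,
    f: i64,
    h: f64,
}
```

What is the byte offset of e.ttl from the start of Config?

16

Info: @0: version [1B, align 1] → 1; +7 pad (align 8); @8: src [8B, align 8] → 16; @16: ttl [2B, align 2] → 18; +6 tail pad (align 8); size 24, align 8
@0: e [24B, align 4] → 24
within Info: ttl at 16
0 + 16 = 16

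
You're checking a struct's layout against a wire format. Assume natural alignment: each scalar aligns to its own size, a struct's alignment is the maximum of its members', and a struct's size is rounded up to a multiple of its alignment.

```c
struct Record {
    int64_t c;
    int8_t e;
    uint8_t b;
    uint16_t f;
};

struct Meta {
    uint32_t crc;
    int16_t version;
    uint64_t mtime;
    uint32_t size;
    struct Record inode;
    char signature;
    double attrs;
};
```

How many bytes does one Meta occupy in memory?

56

Record: 0..8  c  (8B, 8-aligned); 8..9  e  (1B, 1-aligned); 9..10  b  (1B, 1-aligned); 10..12  f  (2B, 2-aligned); 12..16  -- tail padding (4B); sizeof = 16, alignof = 8
0..4  crc  (4B, 4-aligned)
4..6  version  (2B, 2-aligned)
6..8  -- padding (2B)
8..16  mtime  (8B, 8-aligned)
16..20  size  (4B, 4-aligned)
20..24  -- padding (4B)
24..40  inode  (16B, 8-aligned)
40..41  signature  (1B, 1-aligned)
41..48  -- padding (7B)
48..56  attrs  (8B, 8-aligned)
sizeof = 56, alignof = 8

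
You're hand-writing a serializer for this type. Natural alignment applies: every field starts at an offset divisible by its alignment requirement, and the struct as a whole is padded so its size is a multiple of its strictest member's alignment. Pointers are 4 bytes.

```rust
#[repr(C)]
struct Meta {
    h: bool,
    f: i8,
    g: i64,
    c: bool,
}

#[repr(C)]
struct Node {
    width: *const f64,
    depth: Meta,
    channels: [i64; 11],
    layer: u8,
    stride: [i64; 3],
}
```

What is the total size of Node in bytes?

Meta: h at 0 (size 1, align 1) → ends 1; f at 1 (size 1, align 1) → ends 2; pad 6 to align 8 for g; g at 8 (size 8, align 8) → ends 16; c at 16 (size 1, align 1) → ends 17; tail pad 7 to reach multiple of 8; total 24 bytes, alignment 8
width at 0 (size 4, align 4) → ends 4
pad 4 to align 8 for depth
depth at 8 (size 24, align 8) → ends 32
channels at 32 (size 88, align 8) → ends 120
layer at 120 (size 1, align 1) → ends 121
pad 7 to align 8 for stride
stride at 128 (size 24, align 8) → ends 152
total 152 bytes, alignment 8

152 bytes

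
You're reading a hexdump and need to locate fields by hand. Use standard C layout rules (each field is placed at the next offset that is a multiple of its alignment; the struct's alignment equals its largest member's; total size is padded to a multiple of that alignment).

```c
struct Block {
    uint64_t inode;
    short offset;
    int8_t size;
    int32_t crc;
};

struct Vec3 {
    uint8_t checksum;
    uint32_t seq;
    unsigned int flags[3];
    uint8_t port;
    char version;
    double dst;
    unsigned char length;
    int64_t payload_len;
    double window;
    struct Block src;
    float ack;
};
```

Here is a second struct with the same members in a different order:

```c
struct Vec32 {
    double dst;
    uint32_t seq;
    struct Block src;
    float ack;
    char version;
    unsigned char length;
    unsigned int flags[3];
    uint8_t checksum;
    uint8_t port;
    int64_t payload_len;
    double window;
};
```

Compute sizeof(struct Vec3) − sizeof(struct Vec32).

8

Block: @0: inode [8B, align 8] → 8; @8: offset [2B, align 2] → 10; @10: size [1B, align 1] → 11; +1 pad (align 4); @12: crc [4B, align 4] → 16; size 16, align 8
@0: checksum [1B, align 1] → 1
+3 pad (align 4)
@4: seq [4B, align 4] → 8
@8: flags [12B, align 4] → 20
@20: port [1B, align 1] → 21
@21: version [1B, align 1] → 22
+2 pad (align 8)
@24: dst [8B, align 8] → 32
@32: length [1B, align 1] → 33
+7 pad (align 8)
@40: payload_len [8B, align 8] → 48
@48: window [8B, align 8] → 56
@56: src [16B, align 8] → 72
@72: ack [4B, align 4] → 76
+4 tail pad (align 8)
size 80, align 8
— Vec32 —
@0: dst [8B, align 8] → 8
@8: seq [4B, align 4] → 12
+4 pad (align 8)
@16: src [16B, align 8] → 32
@32: ack [4B, align 4] → 36
@36: version [1B, align 1] → 37
@37: length [1B, align 1] → 38
+2 pad (align 4)
@40: flags [12B, align 4] → 52
@52: checksum [1B, align 1] → 53
@53: port [1B, align 1] → 54
+2 pad (align 8)
@56: payload_len [8B, align 8] → 64
@64: window [8B, align 8] → 72
size 72, align 8
80 − 72 = 8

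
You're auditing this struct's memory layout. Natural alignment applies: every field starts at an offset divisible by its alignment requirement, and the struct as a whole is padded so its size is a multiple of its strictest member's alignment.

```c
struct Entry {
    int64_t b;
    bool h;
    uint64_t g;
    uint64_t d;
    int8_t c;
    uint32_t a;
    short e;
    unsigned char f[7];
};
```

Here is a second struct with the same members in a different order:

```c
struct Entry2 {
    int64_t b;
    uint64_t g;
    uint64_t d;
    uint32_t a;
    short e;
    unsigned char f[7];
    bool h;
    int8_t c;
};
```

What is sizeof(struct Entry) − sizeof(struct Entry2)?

16

@0: b [8B, align 8] → 8
@8: h [1B, align 1] → 9
+7 pad (align 8)
@16: g [8B, align 8] → 24
@24: d [8B, align 8] → 32
@32: c [1B, align 1] → 33
+3 pad (align 4)
@36: a [4B, align 4] → 40
@40: e [2B, align 2] → 42
@42: f [7B, align 1] → 49
+7 tail pad (align 8)
size 56, align 8
— Entry2 —
@0: b [8B, align 8] → 8
@8: g [8B, align 8] → 16
@16: d [8B, align 8] → 24
@24: a [4B, align 4] → 28
@28: e [2B, align 2] → 30
@30: f [7B, align 1] → 37
@37: h [1B, align 1] → 38
@38: c [1B, align 1] → 39
+1 tail pad (align 8)
size 40, align 8
56 − 40 = 16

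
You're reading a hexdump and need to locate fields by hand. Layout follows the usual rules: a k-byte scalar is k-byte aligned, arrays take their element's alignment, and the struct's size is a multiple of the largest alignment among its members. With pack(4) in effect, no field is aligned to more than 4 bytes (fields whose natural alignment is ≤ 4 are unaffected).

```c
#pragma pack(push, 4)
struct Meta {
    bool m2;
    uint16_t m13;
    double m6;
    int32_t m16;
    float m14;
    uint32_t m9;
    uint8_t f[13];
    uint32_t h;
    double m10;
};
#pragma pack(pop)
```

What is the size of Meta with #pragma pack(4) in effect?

0..1  m2  (1B, 1-aligned)
1..2  -- padding (1B)
2..4  m13  (2B, 2-aligned)
4..12  m6  (8B, 4-aligned)
12..16  m16  (4B, 4-aligned)
16..20  m14  (4B, 4-aligned)
20..24  m9  (4B, 4-aligned)
24..37  f  (13B, 1-aligned)
37..40  -- padding (3B)
40..44  h  (4B, 4-aligned)
44..52  m10  (8B, 4-aligned)
sizeof = 52, alignof = 4

52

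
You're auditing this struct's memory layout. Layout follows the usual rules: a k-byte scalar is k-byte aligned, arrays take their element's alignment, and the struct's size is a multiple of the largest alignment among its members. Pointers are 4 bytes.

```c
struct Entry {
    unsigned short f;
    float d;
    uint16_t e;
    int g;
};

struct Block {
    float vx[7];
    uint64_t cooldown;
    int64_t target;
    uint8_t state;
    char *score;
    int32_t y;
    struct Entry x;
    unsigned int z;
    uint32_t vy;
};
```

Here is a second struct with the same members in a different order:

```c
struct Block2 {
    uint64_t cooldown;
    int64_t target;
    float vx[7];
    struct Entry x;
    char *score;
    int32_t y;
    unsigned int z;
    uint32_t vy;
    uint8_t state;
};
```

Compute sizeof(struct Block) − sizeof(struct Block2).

Entry: @0: f [2B, align 2] → 2; +2 pad (align 4); @4: d [4B, align 4] → 8; @8: e [2B, align 2] → 10; +2 pad (align 4); @12: g [4B, align 4] → 16; size 16, align 4
@0: vx [28B, align 4] → 28
+4 pad (align 8)
@32: cooldown [8B, align 8] → 40
@40: target [8B, align 8] → 48
@48: state [1B, align 1] → 49
+3 pad (align 4)
@52: score [4B, align 4] → 56
@56: y [4B, align 4] → 60
@60: x [16B, align 4] → 76
@76: z [4B, align 4] → 80
@80: vy [4B, align 4] → 84
+4 tail pad (align 8)
size 88, align 8
— Block2 —
@0: cooldown [8B, align 8] → 8
@8: target [8B, align 8] → 16
@16: vx [28B, align 4] → 44
@44: x [16B, align 4] → 60
@60: score [4B, align 4] → 64
@64: y [4B, align 4] → 68
@68: z [4B, align 4] → 72
@72: vy [4B, align 4] → 76
@76: state [1B, align 1] → 77
+3 tail pad (align 8)
size 80, align 8
88 − 80 = 8

8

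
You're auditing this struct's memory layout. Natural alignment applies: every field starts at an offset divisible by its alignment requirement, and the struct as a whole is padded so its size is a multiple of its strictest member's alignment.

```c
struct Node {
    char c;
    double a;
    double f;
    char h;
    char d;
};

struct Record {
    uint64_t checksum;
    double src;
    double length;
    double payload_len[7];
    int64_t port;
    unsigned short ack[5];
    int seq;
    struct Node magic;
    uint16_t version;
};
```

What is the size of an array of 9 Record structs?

1296

Node: 0..1  c  (1B, 1-aligned); 1..8  -- padding (7B); 8..16  a  (8B, 8-aligned); 16..24  f  (8B, 8-aligned); 24..25  h  (1B, 1-aligned); 25..26  d  (1B, 1-aligned); 26..32  -- tail padding (6B); sizeof = 32, alignof = 8
0..8  checksum  (8B, 8-aligned)
8..16  src  (8B, 8-aligned)
16..24  length  (8B, 8-aligned)
24..80  payload_len  (56B, 8-aligned)
80..88  port  (8B, 8-aligned)
88..98  ack  (10B, 2-aligned)
98..100  -- padding (2B)
100..104  seq  (4B, 4-aligned)
104..136  magic  (32B, 8-aligned)
136..138  version  (2B, 2-aligned)
138..144  -- tail padding (6B)
sizeof = 144, alignof = 8
array of 9: 9 × 144 = 1296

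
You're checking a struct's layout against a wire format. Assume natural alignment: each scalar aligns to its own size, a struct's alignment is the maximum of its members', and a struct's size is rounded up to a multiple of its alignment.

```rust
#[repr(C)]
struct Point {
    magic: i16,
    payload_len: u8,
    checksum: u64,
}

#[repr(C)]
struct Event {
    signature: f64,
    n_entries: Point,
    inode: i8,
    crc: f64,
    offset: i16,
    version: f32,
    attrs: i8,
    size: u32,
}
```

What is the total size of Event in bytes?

Point: @0: magic [2B, align 2] → 2; @2: payload_len [1B, align 1] → 3; +5 pad (align 8); @8: checksum [8B, align 8] → 16; size 16, align 8
@0: signature [8B, align 8] → 8
@8: n_entries [16B, align 8] → 24
@24: inode [1B, align 1] → 25
+7 pad (align 8)
@32: crc [8B, align 8] → 40
@40: offset [2B, align 2] → 42
+2 pad (align 4)
@44: version [4B, align 4] → 48
@48: attrs [1B, align 1] → 49
+3 pad (align 4)
@52: size [4B, align 4] → 56
size 56, align 8

56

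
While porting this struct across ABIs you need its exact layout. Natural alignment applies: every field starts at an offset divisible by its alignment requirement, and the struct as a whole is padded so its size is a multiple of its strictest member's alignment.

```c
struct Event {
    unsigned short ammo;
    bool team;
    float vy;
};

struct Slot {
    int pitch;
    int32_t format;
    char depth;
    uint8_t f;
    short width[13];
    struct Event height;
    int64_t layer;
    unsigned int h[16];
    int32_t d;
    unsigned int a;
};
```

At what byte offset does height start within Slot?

36

Event: @0: ammo [2B, align 2] → 2; @2: team [1B, align 1] → 3; +1 pad (align 4); @4: vy [4B, align 4] → 8; size 8, align 4
@0: pitch [4B, align 4] → 4
@4: format [4B, align 4] → 8
@8: depth [1B, align 1] → 9
@9: f [1B, align 1] → 10
@10: width [26B, align 2] → 36
@36: height [8B, align 4] → 44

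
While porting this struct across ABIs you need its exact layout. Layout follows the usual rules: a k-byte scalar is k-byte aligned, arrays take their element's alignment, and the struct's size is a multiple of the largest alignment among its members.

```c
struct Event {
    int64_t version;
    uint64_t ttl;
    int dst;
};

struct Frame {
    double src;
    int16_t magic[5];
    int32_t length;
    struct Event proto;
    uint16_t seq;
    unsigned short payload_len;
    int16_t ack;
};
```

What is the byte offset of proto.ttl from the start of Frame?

Event: 0..8  version  (8B, 8-aligned); 8..16  ttl  (8B, 8-aligned); 16..20  dst  (4B, 4-aligned); 20..24  -- tail padding (4B); sizeof = 24, alignof = 8
0..8  src  (8B, 8-aligned)
8..18  magic  (10B, 2-aligned)
18..20  -- padding (2B)
20..24  length  (4B, 4-aligned)
24..48  proto  (24B, 8-aligned)
within Event: ttl at 8
24 + 8 = 32

32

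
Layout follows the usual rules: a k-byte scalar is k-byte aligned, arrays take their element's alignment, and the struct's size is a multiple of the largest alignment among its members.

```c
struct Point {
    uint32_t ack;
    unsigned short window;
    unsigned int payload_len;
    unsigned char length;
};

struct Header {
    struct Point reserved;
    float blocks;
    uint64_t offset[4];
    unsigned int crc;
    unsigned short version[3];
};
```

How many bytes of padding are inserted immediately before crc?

0

Point: @0: ack [4B, align 4] → 4; @4: window [2B, align 2] → 6; +2 pad (align 4); @8: payload_len [4B, align 4] → 12; @12: length [1B, align 1] → 13; +3 tail pad (align 4); size 16, align 4
@0: reserved [16B, align 4] → 16
@16: blocks [4B, align 4] → 20
+4 pad (align 8)
@24: offset [32B, align 8] → 56
@56: crc [4B, align 4] → 60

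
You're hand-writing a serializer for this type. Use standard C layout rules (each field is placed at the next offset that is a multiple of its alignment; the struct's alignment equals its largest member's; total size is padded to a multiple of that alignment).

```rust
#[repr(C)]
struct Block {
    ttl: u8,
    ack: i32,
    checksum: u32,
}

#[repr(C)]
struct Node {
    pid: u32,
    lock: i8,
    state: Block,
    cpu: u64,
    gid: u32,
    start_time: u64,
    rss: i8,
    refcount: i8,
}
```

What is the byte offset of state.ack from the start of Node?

12

Block: @0: ttl [1B, align 1] → 1; +3 pad (align 4); @4: ack [4B, align 4] → 8; @8: checksum [4B, align 4] → 12; size 12, align 4
@0: pid [4B, align 4] → 4
@4: lock [1B, align 1] → 5
+3 pad (align 4)
@8: state [12B, align 4] → 20
within Block: ack at 4
8 + 4 = 12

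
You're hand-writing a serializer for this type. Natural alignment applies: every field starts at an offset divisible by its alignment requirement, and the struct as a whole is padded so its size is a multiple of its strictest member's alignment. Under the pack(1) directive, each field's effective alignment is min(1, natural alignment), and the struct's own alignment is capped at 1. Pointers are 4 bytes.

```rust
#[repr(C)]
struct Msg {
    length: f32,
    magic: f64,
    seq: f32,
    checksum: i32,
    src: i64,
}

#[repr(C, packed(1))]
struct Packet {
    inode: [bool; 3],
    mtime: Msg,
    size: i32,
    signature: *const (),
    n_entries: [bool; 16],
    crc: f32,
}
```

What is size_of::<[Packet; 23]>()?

1449

Msg: 0..4  length  (4B, 4-aligned); 4..8  -- padding (4B); 8..16  magic  (8B, 8-aligned); 16..20  seq  (4B, 4-aligned); 20..24  checksum  (4B, 4-aligned); 24..32  src  (8B, 8-aligned); sizeof = 32, alignof = 8
0..3  inode  (3B, 1-aligned)
3..35  mtime  (32B, 1-aligned)
35..39  size  (4B, 1-aligned)
39..43  signature  (4B, 1-aligned)
43..59  n_entries  (16B, 1-aligned)
59..63  crc  (4B, 1-aligned)
sizeof = 63, alignof = 1
array of 23: 23 × 63 = 1449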